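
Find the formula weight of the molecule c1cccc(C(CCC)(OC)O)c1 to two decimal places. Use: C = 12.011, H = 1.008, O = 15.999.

180.25

Molecular formula: C11H16O2.
M = 11×12.011 + 16×1.008 + 2×15.999 = 180.25 g/mol.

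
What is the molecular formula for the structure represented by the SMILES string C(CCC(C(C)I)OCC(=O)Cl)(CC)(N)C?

Heavy atoms from the SMILES: 11 C, 1 Cl, 1 I, 1 N, 2 O.
Implicit hydrogens by atom environment:
  4 × C: 2 H each → 8
  3 × C: 3 H each → 9
  2 × C: 1 H each → 2
  2 × C: no H
  2 × O: no H
  1 × Cl: no H
  1 × I: no H
  1 × N: 2 H
  Total hydrogens = 21.
Molecular formula: C11H21ClINO2

C11H21ClINO2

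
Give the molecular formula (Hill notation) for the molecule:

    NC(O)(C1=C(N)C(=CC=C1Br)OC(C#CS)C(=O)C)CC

C14H17BrN2O3S

Heavy atoms from the SMILES: 1 Br, 14 C, 2 N, 3 O, 1 S.
Implicit hydrogens by atom environment:
  4 × C (aromatic): no H
  4 × C: no H
  2 × C: 3 H each → 6
  2 × C (aromatic): 1 H each → 2
  2 × N: 2 H each → 4
  2 × O: no H
  1 × Br: no H
  1 × C: 2 H
  1 × C: 1 H
  1 × O: 1 H
  1 × S: 1 H
  Total hydrogens = 17.
Molecular formula: C14H17BrN2O3S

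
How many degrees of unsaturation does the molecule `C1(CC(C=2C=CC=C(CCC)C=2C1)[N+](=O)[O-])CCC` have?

6

Molecular formula from the SMILES: C16H23NO2.
DoU = (2C + 2 + N − H − X)/2 = (2·16 + 2 + 1 − 23 − 0)/2 = 12/2 = 6.
(Structurally: 2 ring(s) + 4 π bond(s) = 6.)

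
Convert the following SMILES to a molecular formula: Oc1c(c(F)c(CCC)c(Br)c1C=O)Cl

C10H9BrClFO2

Heavy atoms from the SMILES: 1 Br, 10 C, 1 Cl, 1 F, 2 O.
Implicit hydrogens by atom environment:
  6 × C (aromatic): no H
  2 × C: 2 H each → 4
  1 × Br: no H
  1 × C: 3 H
  1 × C: 1 H
  1 × Cl: no H
  1 × F: no H
  1 × O: 1 H
  1 × O: no H
  Total hydrogens = 9.
Molecular formula: C10H9BrClFO2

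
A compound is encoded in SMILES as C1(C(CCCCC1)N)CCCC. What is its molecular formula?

C11H23N

Heavy atoms from the SMILES: 11 C, 1 N.
Implicit hydrogens by atom environment:
  8 × C: 2 H each → 16
  2 × C: 1 H each → 2
  1 × C: 3 H
  1 × N: 2 H
  Total hydrogens = 23.
Molecular formula: C11H23N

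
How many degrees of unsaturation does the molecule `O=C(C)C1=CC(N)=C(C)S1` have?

4

Molecular formula from the SMILES: C7H9NOS.
DoU = (2C + 2 + N − H − X)/2 = (2·7 + 2 + 1 − 9 − 0)/2 = 8/2 = 4.
(Structurally: 1 ring(s) + 3 π bond(s) = 4.)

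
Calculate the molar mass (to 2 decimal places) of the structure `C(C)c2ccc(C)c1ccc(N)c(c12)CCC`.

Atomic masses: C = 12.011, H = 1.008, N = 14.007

227.35

Molecular formula: C16H21N.
M = 16×12.011 + 21×1.008 + 1×14.007 = 227.35 g/mol.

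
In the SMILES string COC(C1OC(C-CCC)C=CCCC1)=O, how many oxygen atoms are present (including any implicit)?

3

The symbol for oxygen appears 3 times in the SMILES.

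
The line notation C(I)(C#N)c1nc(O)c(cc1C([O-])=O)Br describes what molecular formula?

Heavy atoms from the SMILES: 1 Br, 8 C, 1 I, 2 N, 3 O.
Implicit hydrogens by atom environment:
  4 × C (aromatic): no H
  2 × C: no H
  1 × Br: no H
  1 × C (aromatic): 1 H
  1 × C: 1 H
  1 × I: no H
  1 × N (aromatic): no H
  1 × N: no H
  1 × O: 1 H
  1 × O: no H
  1 × O (charge -1): no H
  Total hydrogens = 3.
Net charge -1.
Molecular formula: C8H3BrIN2O3-

C8H3BrIN2O3-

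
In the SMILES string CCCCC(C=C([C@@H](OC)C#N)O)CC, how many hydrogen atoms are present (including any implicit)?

21

Hydrogens are implicit in SMILES; fill each atom to its normal valence:
  4 × C: 2 H each → 8
  3 × C: 3 H each → 9
  3 × C: 1 H each → 3
  2 × C: no H
  1 × N: no H
  1 × O: 1 H
  1 × O: no H
  Total hydrogens = 21.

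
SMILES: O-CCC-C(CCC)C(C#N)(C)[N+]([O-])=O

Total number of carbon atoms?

10

The symbol for carbon appears 10 times in the SMILES.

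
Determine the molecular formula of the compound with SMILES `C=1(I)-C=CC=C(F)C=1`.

Heavy atoms from the SMILES: 6 C, 1 F, 1 I.
Implicit hydrogens by atom environment:
  4 × C (aromatic): 1 H each → 4
  2 × C (aromatic): no H
  1 × F: no H
  1 × I: no H
  Total hydrogens = 4.
Molecular formula: C6H4FI

C6H4FI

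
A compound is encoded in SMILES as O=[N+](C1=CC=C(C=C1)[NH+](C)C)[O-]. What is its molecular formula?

C8H11N2O2+

Heavy atoms from the SMILES: 8 C, 2 N, 2 O.
Implicit hydrogens by atom environment:
  4 × C (aromatic): 1 H each → 4
  2 × C: 3 H each → 6
  2 × C (aromatic): no H
  1 × N (charge +1): 1 H
  1 × N (charge +1): no H
  1 × O: no H
  1 × O (charge -1): no H
  Total hydrogens = 11.
Net charge +1.
Molecular formula: C8H11N2O2+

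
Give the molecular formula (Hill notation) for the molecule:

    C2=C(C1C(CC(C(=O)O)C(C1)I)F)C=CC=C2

Heavy atoms from the SMILES: 13 C, 1 F, 1 I, 2 O.
Implicit hydrogens by atom environment:
  5 × C (aromatic): 1 H each → 5
  4 × C: 1 H each → 4
  2 × C: 2 H each → 4
  1 × C: no H
  1 × C (aromatic): no H
  1 × F: no H
  1 × I: no H
  1 × O: 1 H
  1 × O: no H
  Total hydrogens = 14.
Molecular formula: C13H14FIO2

C13H14FIO2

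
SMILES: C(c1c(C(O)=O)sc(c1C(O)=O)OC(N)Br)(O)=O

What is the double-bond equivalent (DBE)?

6

Molecular formula from the SMILES: C8H6BrNO7S.
DoU = (2C + 2 + N − H − X)/2 = (2·8 + 2 + 1 − 6 − 1)/2 = 12/2 = 6.
(Structurally: 1 ring(s) + 5 π bond(s) = 6.)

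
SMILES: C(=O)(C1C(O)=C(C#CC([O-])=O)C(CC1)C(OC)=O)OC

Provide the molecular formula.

Heavy atoms from the SMILES: 13 C, 7 O.
Implicit hydrogens by atom environment:
  7 × C: no H
  5 × O: no H
  2 × C: 3 H each → 6
  2 × C: 2 H each → 4
  2 × C: 1 H each → 2
  1 × O: 1 H
  1 × O (charge -1): no H
  Total hydrogens = 13.
Net charge -1.
Molecular formula: C13H13O7-

C13H13O7-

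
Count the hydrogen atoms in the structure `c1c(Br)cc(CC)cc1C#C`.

Hydrogens are implicit in SMILES; fill each atom to its normal valence:
  3 × C (aromatic): 1 H each → 3
  3 × C (aromatic): no H
  1 × Br: no H
  1 × C: 3 H
  1 × C: 2 H
  1 × C: 1 H
  1 × C: no H
  Total hydrogens = 9.

9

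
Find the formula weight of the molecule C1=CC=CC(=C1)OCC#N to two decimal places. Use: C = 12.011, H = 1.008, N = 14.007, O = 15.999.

Molecular formula: C8H7NO.
M = 8×12.011 + 7×1.008 + 1×14.007 + 1×15.999 = 133.15 g/mol.

133.15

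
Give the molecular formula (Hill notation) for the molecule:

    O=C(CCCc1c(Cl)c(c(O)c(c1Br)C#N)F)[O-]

C11H7BrClFNO3-

Heavy atoms from the SMILES: 1 Br, 11 C, 1 Cl, 1 F, 1 N, 3 O.
Implicit hydrogens by atom environment:
  6 × C (aromatic): no H
  3 × C: 2 H each → 6
  2 × C: no H
  1 × Br: no H
  1 × Cl: no H
  1 × F: no H
  1 × N: no H
  1 × O: 1 H
  1 × O: no H
  1 × O (charge -1): no H
  Total hydrogens = 7.
Net charge -1.
Molecular formula: C11H7BrClFNO3-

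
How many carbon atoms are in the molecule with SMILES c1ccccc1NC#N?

The symbol for carbon appears 7 times in the SMILES. Lowercase c denotes aromatic carbon and counts toward C.

7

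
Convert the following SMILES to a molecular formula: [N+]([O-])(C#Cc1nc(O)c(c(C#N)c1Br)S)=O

Heavy atoms from the SMILES: 1 Br, 8 C, 3 N, 3 O, 1 S.
Implicit hydrogens by atom environment:
  5 × C (aromatic): no H
  3 × C: no H
  1 × Br: no H
  1 × N (aromatic): no H
  1 × N: no H
  1 × N (charge +1): no H
  1 × O: 1 H
  1 × O: no H
  1 × O (charge -1): no H
  1 × S: 1 H
  Total hydrogens = 2.
Molecular formula: C8H2BrN3O3S

C8H2BrN3O3S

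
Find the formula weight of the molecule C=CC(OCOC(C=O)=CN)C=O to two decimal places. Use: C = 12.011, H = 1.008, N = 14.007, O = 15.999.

Molecular formula: C8H11NO4.
M = 8×12.011 + 11×1.008 + 1×14.007 + 4×15.999 = 185.18 g/mol.

185.18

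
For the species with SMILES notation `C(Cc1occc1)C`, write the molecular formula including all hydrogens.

Heavy atoms from the SMILES: 7 C, 1 O.
Implicit hydrogens by atom environment:
  3 × C (aromatic): 1 H each → 3
  2 × C: 2 H each → 4
  1 × C: 3 H
  1 × C (aromatic): no H
  1 × O (aromatic): no H
  Total hydrogens = 10.
Molecular formula: C7H10O

C7H10O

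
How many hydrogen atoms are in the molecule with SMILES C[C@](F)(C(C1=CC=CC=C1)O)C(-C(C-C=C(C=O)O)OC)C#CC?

23

Hydrogens are implicit in SMILES; fill each atom to its normal valence:
  5 × C: 1 H each → 5
  5 × C (aromatic): 1 H each → 5
  4 × C: no H
  3 × C: 3 H each → 9
  2 × O: 1 H each → 2
  2 × O: no H
  1 × C: 2 H
  1 × C (aromatic): no H
  1 × F: no H
  Total hydrogens = 23.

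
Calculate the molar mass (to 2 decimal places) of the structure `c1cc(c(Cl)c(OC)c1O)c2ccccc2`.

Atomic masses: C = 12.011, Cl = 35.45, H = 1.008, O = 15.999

234.68

Molecular formula: C13H11ClO2.
M = 13×12.011 + 1×35.45 + 11×1.008 + 2×15.999 = 234.68 g/mol.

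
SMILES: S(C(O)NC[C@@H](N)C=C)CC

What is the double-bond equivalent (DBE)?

Molecular formula from the SMILES: C7H16N2OS.
DoU = (2C + 2 + N − H − X)/2 = (2·7 + 2 + 2 − 16 − 0)/2 = 2/2 = 1.
(Structurally: 0 ring(s) + 1 π bond(s) = 1.)

1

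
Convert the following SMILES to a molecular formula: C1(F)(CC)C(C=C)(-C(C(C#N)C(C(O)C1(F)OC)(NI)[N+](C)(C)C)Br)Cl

Heavy atoms from the SMILES: 1 Br, 16 C, 1 Cl, 2 F, 1 I, 3 N, 2 O.
Implicit hydrogens by atom environment:
  5 × C: 3 H each → 15
  5 × C: no H
  4 × C: 1 H each → 4
  2 × C: 2 H each → 4
  2 × F: no H
  1 × Br: no H
  1 × Cl: no H
  1 × I: no H
  1 × N: 1 H
  1 × N: no H
  1 × N (charge +1): no H
  1 × O: 1 H
  1 × O: no H
  Total hydrogens = 25.
Net charge +1.
Molecular formula: C16H25BrClF2IN3O2+

C16H25BrClF2IN3O2+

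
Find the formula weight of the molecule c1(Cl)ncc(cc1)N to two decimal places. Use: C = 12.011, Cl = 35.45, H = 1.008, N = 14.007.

Molecular formula: C5H5ClN2.
M = 5×12.011 + 1×35.45 + 5×1.008 + 2×14.007 = 128.56 g/mol.

128.56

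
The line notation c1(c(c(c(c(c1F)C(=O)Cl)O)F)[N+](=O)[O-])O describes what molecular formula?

C7H2ClF2NO5

Heavy atoms from the SMILES: 7 C, 1 Cl, 2 F, 1 N, 5 O.
Implicit hydrogens by atom environment:
  6 × C (aromatic): no H
  2 × F: no H
  2 × O: 1 H each → 2
  2 × O: no H
  1 × C: no H
  1 × Cl: no H
  1 × N (charge +1): no H
  1 × O (charge -1): no H
  Total hydrogens = 2.
Molecular formula: C7H2ClF2NO5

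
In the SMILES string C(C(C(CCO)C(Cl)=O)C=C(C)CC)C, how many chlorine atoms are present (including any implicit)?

1

The symbol for chlorine appears 1 time in the SMILES.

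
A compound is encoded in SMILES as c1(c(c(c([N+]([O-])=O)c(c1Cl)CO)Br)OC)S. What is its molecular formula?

C8H7BrClNO4S

Heavy atoms from the SMILES: 1 Br, 8 C, 1 Cl, 1 N, 4 O, 1 S.
Implicit hydrogens by atom environment:
  6 × C (aromatic): no H
  2 × O: no H
  1 × Br: no H
  1 × C: 3 H
  1 × C: 2 H
  1 × Cl: no H
  1 × N (charge +1): no H
  1 × O: 1 H
  1 × O (charge -1): no H
  1 × S: 1 H
  Total hydrogens = 7.
Molecular formula: C8H7BrClNO4S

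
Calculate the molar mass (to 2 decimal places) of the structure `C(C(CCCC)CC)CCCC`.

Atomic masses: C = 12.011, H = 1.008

Molecular formula: C12H26.
M = 12×12.011 + 26×1.008 = 170.34 g/mol.

170.34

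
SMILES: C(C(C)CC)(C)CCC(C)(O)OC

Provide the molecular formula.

C11H24O2

Heavy atoms from the SMILES: 11 C, 2 O.
Implicit hydrogens by atom environment:
  5 × C: 3 H each → 15
  3 × C: 2 H each → 6
  2 × C: 1 H each → 2
  1 × C: no H
  1 × O: 1 H
  1 × O: no H
  Total hydrogens = 24.
Molecular formula: C11H24O2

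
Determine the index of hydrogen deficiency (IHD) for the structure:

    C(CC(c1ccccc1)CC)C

4

Molecular formula from the SMILES: C12H18.
DoU = (2C + 2 + N − H − X)/2 = (2·12 + 2 + 0 − 18 − 0)/2 = 8/2 = 4.
(Structurally: 1 ring(s) + 3 π bond(s) = 4.)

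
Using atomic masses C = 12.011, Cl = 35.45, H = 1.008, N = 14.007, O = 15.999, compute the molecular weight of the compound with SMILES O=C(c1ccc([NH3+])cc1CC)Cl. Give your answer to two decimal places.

184.64

Molecular formula: C9H11ClNO+.
M = 9×12.011 + 1×35.45 + 11×1.008 + 1×14.007 + 1×15.999 = 184.64 g/mol.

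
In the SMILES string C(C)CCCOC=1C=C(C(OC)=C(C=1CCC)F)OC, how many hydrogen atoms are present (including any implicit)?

Hydrogens are implicit in SMILES; fill each atom to its normal valence:
  6 × C: 2 H each → 12
  5 × C (aromatic): no H
  4 × C: 3 H each → 12
  3 × O: no H
  1 × C (aromatic): 1 H
  1 × F: no H
  Total hydrogens = 25.

25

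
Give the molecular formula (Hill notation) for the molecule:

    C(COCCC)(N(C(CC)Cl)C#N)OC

Heavy atoms from the SMILES: 10 C, 1 Cl, 2 N, 2 O.
Implicit hydrogens by atom environment:
  4 × C: 2 H each → 8
  3 × C: 3 H each → 9
  2 × C: 1 H each → 2
  2 × N: no H
  2 × O: no H
  1 × C: no H
  1 × Cl: no H
  Total hydrogens = 19.
Molecular formula: C10H19ClN2O2

C10H19ClN2O2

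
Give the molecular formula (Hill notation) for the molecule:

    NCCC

Heavy atoms from the SMILES: 3 C, 1 N.
Implicit hydrogens by atom environment:
  2 × C: 2 H each → 4
  1 × C: 3 H
  1 × N: 2 H
  Total hydrogens = 9.
Molecular formula: C3H9N

C3H9N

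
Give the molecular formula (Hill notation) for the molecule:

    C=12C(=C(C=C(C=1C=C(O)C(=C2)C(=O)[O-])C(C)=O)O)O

Heavy atoms from the SMILES: 13 C, 6 O.
Implicit hydrogens by atom environment:
  7 × C (aromatic): no H
  3 × C (aromatic): 1 H each → 3
  3 × O: 1 H each → 3
  2 × C: no H
  2 × O: no H
  1 × C: 3 H
  1 × O (charge -1): no H
  Total hydrogens = 9.
Net charge -1.
Molecular formula: C13H9O6-

C13H9O6-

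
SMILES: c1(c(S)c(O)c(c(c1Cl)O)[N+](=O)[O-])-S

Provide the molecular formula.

C6H4ClNO4S2

Heavy atoms from the SMILES: 6 C, 1 Cl, 1 N, 4 O, 2 S.
Implicit hydrogens by atom environment:
  6 × C (aromatic): no H
  2 × O: 1 H each → 2
  2 × S: 1 H each → 2
  1 × Cl: no H
  1 × N (charge +1): no H
  1 × O: no H
  1 × O (charge -1): no H
  Total hydrogens = 4.
Molecular formula: C6H4ClNO4S2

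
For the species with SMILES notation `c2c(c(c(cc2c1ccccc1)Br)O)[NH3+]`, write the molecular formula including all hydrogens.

C12H11BrNO+

Heavy atoms from the SMILES: 1 Br, 12 C, 1 N, 1 O.
Implicit hydrogens by atom environment:
  7 × C (aromatic): 1 H each → 7
  5 × C (aromatic): no H
  1 × Br: no H
  1 × N (charge +1): 3 H
  1 × O: 1 H
  Total hydrogens = 11.
Net charge +1.
Molecular formula: C12H11BrNO+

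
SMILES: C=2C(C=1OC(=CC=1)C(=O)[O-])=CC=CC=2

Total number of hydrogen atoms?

Hydrogens are implicit in SMILES; fill each atom to its normal valence:
  7 × C (aromatic): 1 H each → 7
  3 × C (aromatic): no H
  1 × C: no H
  1 × O (aromatic): no H
  1 × O: no H
  1 × O (charge -1): no H
  Total hydrogens = 7.

7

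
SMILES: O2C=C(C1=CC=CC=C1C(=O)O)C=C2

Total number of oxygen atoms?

3

The symbol for oxygen appears 3 times in the SMILES.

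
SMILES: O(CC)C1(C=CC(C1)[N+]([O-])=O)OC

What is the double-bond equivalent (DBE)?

3

Molecular formula from the SMILES: C8H13NO4.
DoU = (2C + 2 + N − H − X)/2 = (2·8 + 2 + 1 − 13 − 0)/2 = 6/2 = 3.
(Structurally: 1 ring(s) + 2 π bond(s) = 3.)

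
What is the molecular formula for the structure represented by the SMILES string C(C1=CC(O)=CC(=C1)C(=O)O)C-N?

C9H11NO3

Heavy atoms from the SMILES: 9 C, 1 N, 3 O.
Implicit hydrogens by atom environment:
  3 × C (aromatic): 1 H each → 3
  3 × C (aromatic): no H
  2 × C: 2 H each → 4
  2 × O: 1 H each → 2
  1 × C: no H
  1 × N: 2 H
  1 × O: no H
  Total hydrogens = 11.
Molecular formula: C9H11NO3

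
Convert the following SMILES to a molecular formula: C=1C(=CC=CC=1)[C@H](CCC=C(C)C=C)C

Heavy atoms from the SMILES: 15 C.
Implicit hydrogens by atom environment:
  5 × C (aromatic): 1 H each → 5
  3 × C: 2 H each → 6
  3 × C: 1 H each → 3
  2 × C: 3 H each → 6
  1 × C: no H
  1 × C (aromatic): no H
  Total hydrogens = 20.
Molecular formula: C15H20

C15H20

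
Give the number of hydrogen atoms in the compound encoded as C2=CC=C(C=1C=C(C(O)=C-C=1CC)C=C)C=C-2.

Hydrogens are implicit in SMILES; fill each atom to its normal valence:
  7 × C (aromatic): 1 H each → 7
  5 × C (aromatic): no H
  2 × C: 2 H each → 4
  1 × C: 3 H
  1 × C: 1 H
  1 × O: 1 H
  Total hydrogens = 16.

16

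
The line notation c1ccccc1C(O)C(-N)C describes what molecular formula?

C9H13NO

Heavy atoms from the SMILES: 9 C, 1 N, 1 O.
Implicit hydrogens by atom environment:
  5 × C (aromatic): 1 H each → 5
  2 × C: 1 H each → 2
  1 × C: 3 H
  1 × C (aromatic): no H
  1 × N: 2 H
  1 × O: 1 H
  Total hydrogens = 13.
Molecular formula: C9H13NO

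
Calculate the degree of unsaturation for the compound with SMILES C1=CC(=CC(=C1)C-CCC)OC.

4

Molecular formula from the SMILES: C11H16O.
DoU = (2C + 2 + N − H − X)/2 = (2·11 + 2 + 0 − 16 − 0)/2 = 8/2 = 4.
(Structurally: 1 ring(s) + 3 π bond(s) = 4.)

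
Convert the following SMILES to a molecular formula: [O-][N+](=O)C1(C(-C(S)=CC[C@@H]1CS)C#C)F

C9H10FNO2S2

Heavy atoms from the SMILES: 9 C, 1 F, 1 N, 2 O, 2 S.
Implicit hydrogens by atom environment:
  4 × C: 1 H each → 4
  3 × C: no H
  2 × C: 2 H each → 4
  2 × S: 1 H each → 2
  1 × F: no H
  1 × N (charge +1): no H
  1 × O: no H
  1 × O (charge -1): no H
  Total hydrogens = 10.
Molecular formula: C9H10FNO2S2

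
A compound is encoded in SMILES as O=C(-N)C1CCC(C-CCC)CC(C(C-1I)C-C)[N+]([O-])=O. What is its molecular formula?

Heavy atoms from the SMILES: 15 C, 1 I, 2 N, 3 O.
Implicit hydrogens by atom environment:
  7 × C: 2 H each → 14
  5 × C: 1 H each → 5
  2 × C: 3 H each → 6
  2 × O: no H
  1 × C: no H
  1 × I: no H
  1 × N: 2 H
  1 × N (charge +1): no H
  1 × O (charge -1): no H
  Total hydrogens = 27.
Molecular formula: C15H27IN2O3

C15H27IN2O3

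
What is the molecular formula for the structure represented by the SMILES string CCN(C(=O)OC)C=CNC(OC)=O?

C8H14N2O4

Heavy atoms from the SMILES: 8 C, 2 N, 4 O.
Implicit hydrogens by atom environment:
  4 × O: no H
  3 × C: 3 H each → 9
  2 × C: 1 H each → 2
  2 × C: no H
  1 × C: 2 H
  1 × N: 1 H
  1 × N: no H
  Total hydrogens = 14.
Molecular formula: C8H14N2O4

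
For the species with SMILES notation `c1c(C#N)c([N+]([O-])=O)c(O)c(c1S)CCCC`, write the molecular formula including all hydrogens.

Heavy atoms from the SMILES: 11 C, 2 N, 3 O, 1 S.
Implicit hydrogens by atom environment:
  5 × C (aromatic): no H
  3 × C: 2 H each → 6
  1 × C: 3 H
  1 × C (aromatic): 1 H
  1 × C: no H
  1 × N (charge +1): no H
  1 × N: no H
  1 × O: 1 H
  1 × O: no H
  1 × O (charge -1): no H
  1 × S: 1 H
  Total hydrogens = 12.
Molecular formula: C11H12N2O3S

C11H12N2O3S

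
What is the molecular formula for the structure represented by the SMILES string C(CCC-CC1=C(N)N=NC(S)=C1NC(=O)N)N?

C10H18N6OS

Heavy atoms from the SMILES: 10 C, 6 N, 1 O, 1 S.
Implicit hydrogens by atom environment:
  5 × C: 2 H each → 10
  4 × C (aromatic): no H
  3 × N: 2 H each → 6
  2 × N (aromatic): no H
  1 × C: no H
  1 × N: 1 H
  1 × O: no H
  1 × S: 1 H
  Total hydrogens = 18.
Molecular formula: C10H18N6OS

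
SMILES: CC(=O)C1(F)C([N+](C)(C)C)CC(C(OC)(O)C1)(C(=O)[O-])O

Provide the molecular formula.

Heavy atoms from the SMILES: 13 C, 1 F, 1 N, 6 O.
Implicit hydrogens by atom environment:
  5 × C: 3 H each → 15
  5 × C: no H
  3 × O: no H
  2 × C: 2 H each → 4
  2 × O: 1 H each → 2
  1 × C: 1 H
  1 × F: no H
  1 × N (charge +1): no H
  1 × O (charge -1): no H
  Total hydrogens = 22.
Molecular formula: C13H22FNO6

C13H22FNO6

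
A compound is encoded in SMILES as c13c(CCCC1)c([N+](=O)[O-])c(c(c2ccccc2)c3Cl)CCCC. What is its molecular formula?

C20H22ClNO2

Heavy atoms from the SMILES: 20 C, 1 Cl, 1 N, 2 O.
Implicit hydrogens by atom environment:
  7 × C: 2 H each → 14
  7 × C (aromatic): no H
  5 × C (aromatic): 1 H each → 5
  1 × C: 3 H
  1 × Cl: no H
  1 × N (charge +1): no H
  1 × O: no H
  1 × O (charge -1): no H
  Total hydrogens = 22.
Molecular formula: C20H22ClNO2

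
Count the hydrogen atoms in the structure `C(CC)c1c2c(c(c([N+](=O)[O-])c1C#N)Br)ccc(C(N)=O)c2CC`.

Hydrogens are implicit in SMILES; fill each atom to its normal valence:
  8 × C (aromatic): no H
  3 × C: 2 H each → 6
  2 × C: 3 H each → 6
  2 × C (aromatic): 1 H each → 2
  2 × C: no H
  2 × O: no H
  1 × Br: no H
  1 × N: 2 H
  1 × N: no H
  1 × N (charge +1): no H
  1 × O (charge -1): no H
  Total hydrogens = 16.

16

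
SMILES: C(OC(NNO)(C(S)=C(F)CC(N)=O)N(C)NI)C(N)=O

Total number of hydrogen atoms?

16

Hydrogens are implicit in SMILES; fill each atom to its normal valence:
  5 × C: no H
  3 × N: 1 H each → 3
  3 × O: no H
  2 × C: 2 H each → 4
  2 × N: 2 H each → 4
  1 × C: 3 H
  1 × F: no H
  1 × I: no H
  1 × N: no H
  1 × O: 1 H
  1 × S: 1 H
  Total hydrogens = 16.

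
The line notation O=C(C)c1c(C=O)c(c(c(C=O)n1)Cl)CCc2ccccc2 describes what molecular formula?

Heavy atoms from the SMILES: 17 C, 1 Cl, 1 N, 3 O.
Implicit hydrogens by atom environment:
  6 × C (aromatic): no H
  5 × C (aromatic): 1 H each → 5
  3 × O: no H
  2 × C: 2 H each → 4
  2 × C: 1 H each → 2
  1 × C: 3 H
  1 × C: no H
  1 × Cl: no H
  1 × N (aromatic): no H
  Total hydrogens = 14.
Molecular formula: C17H14ClNO3

C17H14ClNO3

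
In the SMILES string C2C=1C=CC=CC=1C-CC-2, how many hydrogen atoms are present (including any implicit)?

Hydrogens are implicit in SMILES; fill each atom to its normal valence:
  4 × C: 2 H each → 8
  4 × C (aromatic): 1 H each → 4
  2 × C (aromatic): no H
  Total hydrogens = 12.

12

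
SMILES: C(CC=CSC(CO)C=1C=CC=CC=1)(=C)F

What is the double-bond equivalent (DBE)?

Molecular formula from the SMILES: C13H15FOS.
DoU = (2C + 2 + N − H − X)/2 = (2·13 + 2 + 0 − 15 − 1)/2 = 12/2 = 6.
(Structurally: 1 ring(s) + 5 π bond(s) = 6.)

6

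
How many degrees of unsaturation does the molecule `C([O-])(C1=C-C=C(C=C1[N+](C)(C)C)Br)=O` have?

5

Molecular formula from the SMILES: C10H12BrNO2.
DoU = (2C + 2 + N − H − X)/2 = (2·10 + 2 + 1 − 12 − 1)/2 = 10/2 = 5.
(Structurally: 1 ring(s) + 4 π bond(s) = 5.)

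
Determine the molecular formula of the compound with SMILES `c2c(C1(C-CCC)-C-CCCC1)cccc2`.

C16H24

Heavy atoms from the SMILES: 16 C.
Implicit hydrogens by atom environment:
  8 × C: 2 H each → 16
  5 × C (aromatic): 1 H each → 5
  1 × C: 3 H
  1 × C: no H
  1 × C (aromatic): no H
  Total hydrogens = 24.
Molecular formula: C16H24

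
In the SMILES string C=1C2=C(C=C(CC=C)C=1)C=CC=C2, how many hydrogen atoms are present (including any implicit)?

12

Hydrogens are implicit in SMILES; fill each atom to its normal valence:
  7 × C (aromatic): 1 H each → 7
  3 × C (aromatic): no H
  2 × C: 2 H each → 4
  1 × C: 1 H
  Total hydrogens = 12.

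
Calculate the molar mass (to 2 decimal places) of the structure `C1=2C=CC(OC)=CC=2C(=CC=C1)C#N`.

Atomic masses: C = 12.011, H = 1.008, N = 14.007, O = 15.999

183.21

Molecular formula: C12H9NO.
M = 12×12.011 + 9×1.008 + 1×14.007 + 1×15.999 = 183.21 g/mol.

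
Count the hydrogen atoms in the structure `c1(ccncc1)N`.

6

Hydrogens are implicit in SMILES; fill each atom to its normal valence:
  4 × C (aromatic): 1 H each → 4
  1 × C (aromatic): no H
  1 × N: 2 H
  1 × N (aromatic): no H
  Total hydrogens = 6.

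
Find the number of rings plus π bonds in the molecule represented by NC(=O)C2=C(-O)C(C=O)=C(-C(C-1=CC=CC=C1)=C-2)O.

Molecular formula from the SMILES: C14H11NO4.
DoU = (2C + 2 + N − H − X)/2 = (2·14 + 2 + 1 − 11 − 0)/2 = 20/2 = 10.
(Structurally: 2 ring(s) + 8 π bond(s) = 10.)

10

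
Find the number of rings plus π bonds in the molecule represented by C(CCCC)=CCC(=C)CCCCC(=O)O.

3

Molecular formula from the SMILES: C14H24O2.
DoU = (2C + 2 + N − H − X)/2 = (2·14 + 2 + 0 − 24 − 0)/2 = 6/2 = 3.
(Structurally: 0 ring(s) + 3 π bond(s) = 3.)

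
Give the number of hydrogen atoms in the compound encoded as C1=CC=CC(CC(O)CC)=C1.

14

Hydrogens are implicit in SMILES; fill each atom to its normal valence:
  5 × C (aromatic): 1 H each → 5
  2 × C: 2 H each → 4
  1 × C: 3 H
  1 × C: 1 H
  1 × C (aromatic): no H
  1 × O: 1 H
  Total hydrogens = 14.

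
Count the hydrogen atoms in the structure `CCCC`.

Hydrogens are implicit in SMILES; fill each atom to its normal valence:
  2 × C: 3 H each → 6
  2 × C: 2 H each → 4
  Total hydrogens = 10.

10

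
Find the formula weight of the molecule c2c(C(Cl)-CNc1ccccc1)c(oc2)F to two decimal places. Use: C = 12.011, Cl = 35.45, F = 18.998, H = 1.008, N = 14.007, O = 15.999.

239.67

Molecular formula: C12H11ClFNO.
M = 12×12.011 + 1×35.45 + 1×18.998 + 11×1.008 + 1×14.007 + 1×15.999 = 239.67 g/mol.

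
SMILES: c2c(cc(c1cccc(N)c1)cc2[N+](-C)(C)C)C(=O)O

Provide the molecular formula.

Heavy atoms from the SMILES: 16 C, 2 N, 2 O.
Implicit hydrogens by atom environment:
  7 × C (aromatic): 1 H each → 7
  5 × C (aromatic): no H
  3 × C: 3 H each → 9
  1 × C: no H
  1 × N: 2 H
  1 × N (charge +1): no H
  1 × O: 1 H
  1 × O: no H
  Total hydrogens = 19.
Net charge +1.
Molecular formula: C16H19N2O2+

C16H19N2O2+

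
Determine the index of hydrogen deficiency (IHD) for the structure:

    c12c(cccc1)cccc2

Molecular formula from the SMILES: C10H8.
DoU = (2C + 2 + N − H − X)/2 = (2·10 + 2 + 0 − 8 − 0)/2 = 14/2 = 7.
(Structurally: 2 ring(s) + 5 π bond(s) = 7.)

7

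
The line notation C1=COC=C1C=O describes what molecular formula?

Heavy atoms from the SMILES: 5 C, 2 O.
Implicit hydrogens by atom environment:
  3 × C (aromatic): 1 H each → 3
  1 × C: 1 H
  1 × C (aromatic): no H
  1 × O (aromatic): no H
  1 × O: no H
  Total hydrogens = 4.
Molecular formula: C5H4O2

C5H4O2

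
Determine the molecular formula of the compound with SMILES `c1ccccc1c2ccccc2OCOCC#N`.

Heavy atoms from the SMILES: 15 C, 1 N, 2 O.
Implicit hydrogens by atom environment:
  9 × C (aromatic): 1 H each → 9
  3 × C (aromatic): no H
  2 × C: 2 H each → 4
  2 × O: no H
  1 × C: no H
  1 × N: no H
  Total hydrogens = 13.
Molecular formula: C15H13NO2

C15H13NO2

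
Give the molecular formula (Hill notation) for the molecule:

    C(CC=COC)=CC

C7H12O

Heavy atoms from the SMILES: 7 C, 1 O.
Implicit hydrogens by atom environment:
  4 × C: 1 H each → 4
  2 × C: 3 H each → 6
  1 × C: 2 H
  1 × O: no H
  Total hydrogens = 12.
Molecular formula: C7H12O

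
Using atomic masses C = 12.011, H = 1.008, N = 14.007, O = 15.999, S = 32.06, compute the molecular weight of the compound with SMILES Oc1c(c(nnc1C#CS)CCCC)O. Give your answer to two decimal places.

224.28

Molecular formula: C10H12N2O2S.
M = 10×12.011 + 12×1.008 + 2×14.007 + 2×15.999 + 1×32.06 = 224.28 g/mol.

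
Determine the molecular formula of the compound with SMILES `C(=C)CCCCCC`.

C8H16

Heavy atoms from the SMILES: 8 C.
Implicit hydrogens by atom environment:
  6 × C: 2 H each → 12
  1 × C: 3 H
  1 × C: 1 H
  Total hydrogens = 16.
Molecular formula: C8H16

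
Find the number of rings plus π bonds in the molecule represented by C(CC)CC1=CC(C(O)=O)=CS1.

4

Molecular formula from the SMILES: C9H12O2S.
DoU = (2C + 2 + N − H − X)/2 = (2·9 + 2 + 0 − 12 − 0)/2 = 8/2 = 4.
(Structurally: 1 ring(s) + 3 π bond(s) = 4.)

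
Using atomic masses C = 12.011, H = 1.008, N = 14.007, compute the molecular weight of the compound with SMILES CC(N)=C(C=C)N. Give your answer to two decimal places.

98.15

Molecular formula: C5H10N2.
M = 5×12.011 + 10×1.008 + 2×14.007 = 98.15 g/mol.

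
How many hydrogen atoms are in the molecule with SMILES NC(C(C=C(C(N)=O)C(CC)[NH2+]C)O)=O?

18

Hydrogens are implicit in SMILES; fill each atom to its normal valence:
  3 × C: 1 H each → 3
  3 × C: no H
  2 × C: 3 H each → 6
  2 × N: 2 H each → 4
  2 × O: no H
  1 × C: 2 H
  1 × N (charge +1): 2 H
  1 × O: 1 H
  Total hydrogens = 18.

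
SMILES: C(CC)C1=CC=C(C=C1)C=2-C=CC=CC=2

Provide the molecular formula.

Heavy atoms from the SMILES: 15 C.
Implicit hydrogens by atom environment:
  9 × C (aromatic): 1 H each → 9
  3 × C (aromatic): no H
  2 × C: 2 H each → 4
  1 × C: 3 H
  Total hydrogens = 16.
Molecular formula: C15H16

C15H16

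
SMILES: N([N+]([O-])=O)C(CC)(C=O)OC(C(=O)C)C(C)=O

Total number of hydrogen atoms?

Hydrogens are implicit in SMILES; fill each atom to its normal valence:
  5 × O: no H
  3 × C: 3 H each → 9
  3 × C: no H
  2 × C: 1 H each → 2
  1 × C: 2 H
  1 × N: 1 H
  1 × N (charge +1): no H
  1 × O (charge -1): no H
  Total hydrogens = 14.

14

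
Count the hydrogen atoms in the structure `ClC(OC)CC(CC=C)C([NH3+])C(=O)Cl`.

Hydrogens are implicit in SMILES; fill each atom to its normal valence:
  4 × C: 1 H each → 4
  3 × C: 2 H each → 6
  2 × Cl: no H
  2 × O: no H
  1 × C: 3 H
  1 × C: no H
  1 × N (charge +1): 3 H
  Total hydrogens = 16.

16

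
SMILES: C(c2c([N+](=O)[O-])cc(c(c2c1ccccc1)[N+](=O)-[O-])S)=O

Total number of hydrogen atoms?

8

Hydrogens are implicit in SMILES; fill each atom to its normal valence:
  6 × C (aromatic): 1 H each → 6
  6 × C (aromatic): no H
  3 × O: no H
  2 × N (charge +1): no H
  2 × O (charge -1): no H
  1 × C: 1 H
  1 × S: 1 H
  Total hydrogens = 8.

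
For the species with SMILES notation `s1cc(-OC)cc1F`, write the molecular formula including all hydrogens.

Heavy atoms from the SMILES: 5 C, 1 F, 1 O, 1 S.
Implicit hydrogens by atom environment:
  2 × C (aromatic): 1 H each → 2
  2 × C (aromatic): no H
  1 × C: 3 H
  1 × F: no H
  1 × O: no H
  1 × S (aromatic): no H
  Total hydrogens = 5.
Molecular formula: C5H5FOS

C5H5FOS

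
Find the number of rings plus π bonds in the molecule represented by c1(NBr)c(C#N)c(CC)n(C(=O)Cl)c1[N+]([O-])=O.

Molecular formula from the SMILES: C8H6BrClN4O3.
DoU = (2C + 2 + N − H − X)/2 = (2·8 + 2 + 4 − 6 − 2)/2 = 14/2 = 7.
(Structurally: 1 ring(s) + 6 π bond(s) = 7.)

7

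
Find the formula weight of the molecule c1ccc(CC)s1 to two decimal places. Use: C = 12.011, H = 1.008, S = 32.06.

112.19

Molecular formula: C6H8S.
M = 6×12.011 + 8×1.008 + 1×32.06 = 112.19 g/mol.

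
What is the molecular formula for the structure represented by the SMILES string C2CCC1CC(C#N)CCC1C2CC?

C13H21N

Heavy atoms from the SMILES: 13 C, 1 N.
Implicit hydrogens by atom environment:
  7 × C: 2 H each → 14
  4 × C: 1 H each → 4
  1 × C: 3 H
  1 × C: no H
  1 × N: no H
  Total hydrogens = 21.
Molecular formula: C13H21N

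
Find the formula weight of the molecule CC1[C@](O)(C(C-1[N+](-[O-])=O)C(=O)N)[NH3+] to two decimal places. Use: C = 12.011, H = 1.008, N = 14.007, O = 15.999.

Molecular formula: C6H12N3O4+.
M = 6×12.011 + 12×1.008 + 3×14.007 + 4×15.999 = 190.18 g/mol.

190.18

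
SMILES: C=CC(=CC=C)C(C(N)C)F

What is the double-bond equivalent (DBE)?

Molecular formula from the SMILES: C9H14FN.
DoU = (2C + 2 + N − H − X)/2 = (2·9 + 2 + 1 − 14 − 1)/2 = 6/2 = 3.
(Structurally: 0 ring(s) + 3 π bond(s) = 3.)

3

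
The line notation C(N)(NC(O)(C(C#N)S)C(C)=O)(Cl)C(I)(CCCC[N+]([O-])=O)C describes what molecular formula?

Heavy atoms from the SMILES: 12 C, 1 Cl, 1 I, 4 N, 4 O, 1 S.
Implicit hydrogens by atom environment:
  5 × C: no H
  4 × C: 2 H each → 8
  2 × C: 3 H each → 6
  2 × O: no H
  1 × C: 1 H
  1 × Cl: no H
  1 × I: no H
  1 × N: 2 H
  1 × N: 1 H
  1 × N: no H
  1 × N (charge +1): no H
  1 × O: 1 H
  1 × O (charge -1): no H
  1 × S: 1 H
  Total hydrogens = 20.
Molecular formula: C12H20ClIN4O4S

C12H20ClIN4O4S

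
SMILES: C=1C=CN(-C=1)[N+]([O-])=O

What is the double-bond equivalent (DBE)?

4

Molecular formula from the SMILES: C4H4N2O2.
DoU = (2C + 2 + N − H − X)/2 = (2·4 + 2 + 2 − 4 − 0)/2 = 8/2 = 4.
(Structurally: 1 ring(s) + 3 π bond(s) = 4.)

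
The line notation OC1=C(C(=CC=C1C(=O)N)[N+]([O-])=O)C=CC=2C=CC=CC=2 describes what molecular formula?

C15H12N2O4

Heavy atoms from the SMILES: 15 C, 2 N, 4 O.
Implicit hydrogens by atom environment:
  7 × C (aromatic): 1 H each → 7
  5 × C (aromatic): no H
  2 × C: 1 H each → 2
  2 × O: no H
  1 × C: no H
  1 × N: 2 H
  1 × N (charge +1): no H
  1 × O: 1 H
  1 × O (charge -1): no H
  Total hydrogens = 12.
Molecular formula: C15H12N2O4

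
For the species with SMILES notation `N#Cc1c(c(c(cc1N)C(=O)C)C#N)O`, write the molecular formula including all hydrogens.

C10H7N3O2

Heavy atoms from the SMILES: 10 C, 3 N, 2 O.
Implicit hydrogens by atom environment:
  5 × C (aromatic): no H
  3 × C: no H
  2 × N: no H
  1 × C: 3 H
  1 × C (aromatic): 1 H
  1 × N: 2 H
  1 × O: 1 H
  1 × O: no H
  Total hydrogens = 7.
Molecular formula: C10H7N3O2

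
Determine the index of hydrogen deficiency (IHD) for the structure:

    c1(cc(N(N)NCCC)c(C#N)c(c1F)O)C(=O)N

Molecular formula from the SMILES: C11H14FN5O2.
DoU = (2C + 2 + N − H − X)/2 = (2·11 + 2 + 5 − 14 − 1)/2 = 14/2 = 7.
(Structurally: 1 ring(s) + 6 π bond(s) = 7.)

7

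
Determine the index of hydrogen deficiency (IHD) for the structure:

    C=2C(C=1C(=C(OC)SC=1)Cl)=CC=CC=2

7

Molecular formula from the SMILES: C11H9ClOS.
DoU = (2C + 2 + N − H − X)/2 = (2·11 + 2 + 0 − 9 − 1)/2 = 14/2 = 7.
(Structurally: 2 ring(s) + 5 π bond(s) = 7.)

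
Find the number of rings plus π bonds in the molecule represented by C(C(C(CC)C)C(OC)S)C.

Molecular formula from the SMILES: C9H20OS.
DoU = (2C + 2 + N − H − X)/2 = (2·9 + 2 + 0 − 20 − 0)/2 = 0/2 = 0.
(Structurally: 0 ring(s) + 0 π bond(s) = 0.)

0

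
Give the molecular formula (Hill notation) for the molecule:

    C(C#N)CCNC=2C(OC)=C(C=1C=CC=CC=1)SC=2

Heavy atoms from the SMILES: 15 C, 2 N, 1 O, 1 S.
Implicit hydrogens by atom environment:
  6 × C (aromatic): 1 H each → 6
  4 × C (aromatic): no H
  3 × C: 2 H each → 6
  1 × C: 3 H
  1 × C: no H
  1 × N: 1 H
  1 × N: no H
  1 × O: no H
  1 × S (aromatic): no H
  Total hydrogens = 16.
Molecular formula: C15H16N2OS

C15H16N2OS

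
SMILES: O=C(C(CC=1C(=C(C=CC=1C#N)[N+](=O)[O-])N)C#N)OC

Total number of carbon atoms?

12

The symbol for carbon appears 12 times in the SMILES.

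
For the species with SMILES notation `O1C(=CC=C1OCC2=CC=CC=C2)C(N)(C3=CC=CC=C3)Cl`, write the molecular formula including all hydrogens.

Heavy atoms from the SMILES: 18 C, 1 Cl, 1 N, 2 O.
Implicit hydrogens by atom environment:
  12 × C (aromatic): 1 H each → 12
  4 × C (aromatic): no H
  1 × C: 2 H
  1 × C: no H
  1 × Cl: no H
  1 × N: 2 H
  1 × O (aromatic): no H
  1 × O: no H
  Total hydrogens = 16.
Molecular formula: C18H16ClNO2

C18H16ClNO2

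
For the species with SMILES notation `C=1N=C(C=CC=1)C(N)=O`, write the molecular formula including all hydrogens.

Heavy atoms from the SMILES: 6 C, 2 N, 1 O.
Implicit hydrogens by atom environment:
  4 × C (aromatic): 1 H each → 4
  1 × C (aromatic): no H
  1 × C: no H
  1 × N: 2 H
  1 × N (aromatic): no H
  1 × O: no H
  Total hydrogens = 6.
Molecular formula: C6H6N2O

C6H6N2O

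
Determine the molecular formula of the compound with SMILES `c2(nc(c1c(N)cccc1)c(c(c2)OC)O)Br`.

Heavy atoms from the SMILES: 1 Br, 12 C, 2 N, 2 O.
Implicit hydrogens by atom environment:
  6 × C (aromatic): no H
  5 × C (aromatic): 1 H each → 5
  1 × Br: no H
  1 × C: 3 H
  1 × N: 2 H
  1 × N (aromatic): no H
  1 × O: 1 H
  1 × O: no H
  Total hydrogens = 11.
Molecular formula: C12H11BrN2O2

C12H11BrN2O2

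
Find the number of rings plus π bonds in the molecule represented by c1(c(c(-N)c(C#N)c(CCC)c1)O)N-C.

Molecular formula from the SMILES: C11H15N3O.
DoU = (2C + 2 + N − H − X)/2 = (2·11 + 2 + 3 − 15 − 0)/2 = 12/2 = 6.
(Structurally: 1 ring(s) + 5 π bond(s) = 6.)

6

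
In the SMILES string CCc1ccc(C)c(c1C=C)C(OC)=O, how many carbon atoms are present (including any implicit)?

13

The symbol for carbon appears 13 times in the SMILES. Lowercase c denotes aromatic carbon and counts toward C.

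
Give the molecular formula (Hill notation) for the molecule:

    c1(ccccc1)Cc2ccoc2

C11H10O

Heavy atoms from the SMILES: 11 C, 1 O.
Implicit hydrogens by atom environment:
  8 × C (aromatic): 1 H each → 8
  2 × C (aromatic): no H
  1 × C: 2 H
  1 × O (aromatic): no H
  Total hydrogens = 10.
Molecular formula: C11H10O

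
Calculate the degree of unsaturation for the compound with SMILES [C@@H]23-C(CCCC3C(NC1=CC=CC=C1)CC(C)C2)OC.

6

Molecular formula from the SMILES: C18H27NO.
DoU = (2C + 2 + N − H − X)/2 = (2·18 + 2 + 1 − 27 − 0)/2 = 12/2 = 6.
(Structurally: 3 ring(s) + 3 π bond(s) = 6.)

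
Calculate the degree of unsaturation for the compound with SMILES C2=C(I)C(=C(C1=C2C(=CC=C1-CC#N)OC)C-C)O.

9

Molecular formula from the SMILES: C15H14INO2.
DoU = (2C + 2 + N − H − X)/2 = (2·15 + 2 + 1 − 14 − 1)/2 = 18/2 = 9.
(Structurally: 2 ring(s) + 7 π bond(s) = 9.)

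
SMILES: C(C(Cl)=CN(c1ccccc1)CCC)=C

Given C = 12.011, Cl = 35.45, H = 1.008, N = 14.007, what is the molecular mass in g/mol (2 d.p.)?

Molecular formula: C13H16ClN.
M = 13×12.011 + 1×35.45 + 16×1.008 + 1×14.007 = 221.73 g/mol.

221.73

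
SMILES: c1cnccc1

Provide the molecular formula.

C5H5N

Heavy atoms from the SMILES: 5 C, 1 N.
Implicit hydrogens by atom environment:
  5 × C (aromatic): 1 H each → 5
  1 × N (aromatic): no H
  Total hydrogens = 5.
Molecular formula: C5H5N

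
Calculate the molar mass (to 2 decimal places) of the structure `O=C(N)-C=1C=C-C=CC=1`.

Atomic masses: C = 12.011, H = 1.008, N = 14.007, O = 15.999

Molecular formula: C7H7NO.
M = 7×12.011 + 7×1.008 + 1×14.007 + 1×15.999 = 121.14 g/mol.

121.14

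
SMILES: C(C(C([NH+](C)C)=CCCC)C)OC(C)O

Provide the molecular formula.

C12H26NO2+

Heavy atoms from the SMILES: 12 C, 1 N, 2 O.
Implicit hydrogens by atom environment:
  5 × C: 3 H each → 15
  3 × C: 2 H each → 6
  3 × C: 1 H each → 3
  1 × C: no H
  1 × N (charge +1): 1 H
  1 × O: 1 H
  1 × O: no H
  Total hydrogens = 26.
Net charge +1.
Molecular formula: C12H26NO2+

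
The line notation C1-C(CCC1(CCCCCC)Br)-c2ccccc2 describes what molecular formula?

Heavy atoms from the SMILES: 1 Br, 17 C.
Implicit hydrogens by atom environment:
  8 × C: 2 H each → 16
  5 × C (aromatic): 1 H each → 5
  1 × Br: no H
  1 × C: 3 H
  1 × C: 1 H
  1 × C: no H
  1 × C (aromatic): no H
  Total hydrogens = 25.
Molecular formula: C17H25Br

C17H25Br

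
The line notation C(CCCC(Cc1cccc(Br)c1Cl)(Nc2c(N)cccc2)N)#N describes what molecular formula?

Heavy atoms from the SMILES: 1 Br, 18 C, 1 Cl, 4 N.
Implicit hydrogens by atom environment:
  7 × C (aromatic): 1 H each → 7
  5 × C (aromatic): no H
  4 × C: 2 H each → 8
  2 × C: no H
  2 × N: 2 H each → 4
  1 × Br: no H
  1 × Cl: no H
  1 × N: 1 H
  1 × N: no H
  Total hydrogens = 20.
Molecular formula: C18H20BrClN4

C18H20BrClN4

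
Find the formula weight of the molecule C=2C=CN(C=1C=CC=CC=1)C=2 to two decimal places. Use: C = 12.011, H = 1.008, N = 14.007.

143.19

Molecular formula: C10H9N.
M = 10×12.011 + 9×1.008 + 1×14.007 = 143.19 g/mol.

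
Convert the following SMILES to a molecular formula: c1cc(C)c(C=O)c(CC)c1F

C10H11FO

Heavy atoms from the SMILES: 10 C, 1 F, 1 O.
Implicit hydrogens by atom environment:
  4 × C (aromatic): no H
  2 × C: 3 H each → 6
  2 × C (aromatic): 1 H each → 2
  1 × C: 2 H
  1 × C: 1 H
  1 × F: no H
  1 × O: no H
  Total hydrogens = 11.
Molecular formula: C10H11FO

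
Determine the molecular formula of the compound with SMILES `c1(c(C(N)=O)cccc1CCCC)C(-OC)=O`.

Heavy atoms from the SMILES: 13 C, 1 N, 3 O.
Implicit hydrogens by atom environment:
  3 × C: 2 H each → 6
  3 × C (aromatic): 1 H each → 3
  3 × C (aromatic): no H
  3 × O: no H
  2 × C: 3 H each → 6
  2 × C: no H
  1 × N: 2 H
  Total hydrogens = 17.
Molecular formula: C13H17NO3

C13H17NO3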